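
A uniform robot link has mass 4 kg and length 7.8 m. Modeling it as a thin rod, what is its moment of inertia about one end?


I = (1/3) * m * L^2
= (1/3) * 4 * 7.8^2
= 0.333333 * 4 * 60.84
= 81.12 kg*m^2


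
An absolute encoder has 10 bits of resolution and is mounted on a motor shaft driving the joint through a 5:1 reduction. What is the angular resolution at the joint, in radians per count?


counts = 2^10 = 1024
effective counts at joint = 1024 * 5 = 5120
resolution = 2*pi / 5120
= 0.0012 rad/count


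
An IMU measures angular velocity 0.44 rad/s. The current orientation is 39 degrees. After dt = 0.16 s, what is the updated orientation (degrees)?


delta_theta = w * dt = 0.44 * 0.16 = 0.0704 rad
= 4.0336 deg
theta_new = 39 + 4.0336 = 43.0336 deg


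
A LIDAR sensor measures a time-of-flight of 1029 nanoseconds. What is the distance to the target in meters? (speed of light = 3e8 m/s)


tof = 1029 ns = 1.029e-06 s
dist = c * tof / 2
= 3e8 * 1.029e-06 / 2
= 154.35 m


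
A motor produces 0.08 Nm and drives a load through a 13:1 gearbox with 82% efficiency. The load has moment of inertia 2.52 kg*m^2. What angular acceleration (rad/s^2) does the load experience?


tau_out = tau_motor * N * eta
= 0.08 * 13 * 0.82 = 0.8528 Nm
alpha = tau_out / I = 0.8528 / 2.52
= 0.3384 rad/s^2


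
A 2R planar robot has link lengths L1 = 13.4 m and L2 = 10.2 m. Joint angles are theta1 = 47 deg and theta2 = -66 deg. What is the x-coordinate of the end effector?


Convert angles to radians: theta1 = 0.8203, theta2 = -1.1519
x = L1*cos(theta1) + L2*cos(theta1+theta2)
x = 9.1388 + 9.6443
x = 18.7831


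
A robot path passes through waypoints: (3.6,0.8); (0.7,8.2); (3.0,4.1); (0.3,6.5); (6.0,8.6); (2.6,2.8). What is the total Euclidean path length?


Segment lengths:
  seg1 = sqrt((-2.9)^2 + (7.4)^2) = 7.948
  seg2 = sqrt((2.3)^2 + (-4.1)^2) = 4.7011
  seg3 = sqrt((-2.7)^2 + (2.4)^2) = 3.6125
  seg4 = sqrt((5.7)^2 + (2.1)^2) = 6.0745
  seg5 = sqrt((-3.4)^2 + (-5.8)^2) = 6.7231
Total = 29.0591


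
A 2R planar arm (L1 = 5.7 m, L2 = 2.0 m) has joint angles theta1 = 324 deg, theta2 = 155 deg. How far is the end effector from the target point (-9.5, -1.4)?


End effector via forward kinematics:
x = L1*cos(t1) + L2*cos(t1+t2) = 3.6418
y = L1*sin(t1) + L2*sin(t1+t2) = -1.6011
Distance to target:
d = sqrt((-9.5 - 3.6418)^2 + (-1.4 - -1.6011)^2)
= sqrt(172.7063 + 0.0405)
= 13.1433 m


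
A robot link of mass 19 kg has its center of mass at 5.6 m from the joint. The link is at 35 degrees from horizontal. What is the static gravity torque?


tau = m*g*L*cos(angle)
= 19 * 9.81 * 5.6 * cos(35 deg)
= 19 * 9.81 * 5.6 * 0.8192
= 855.0178 Nm


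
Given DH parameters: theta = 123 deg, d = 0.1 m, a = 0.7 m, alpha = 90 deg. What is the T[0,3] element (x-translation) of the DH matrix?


T[0,3] = a * cos(theta)
= 0.7 * cos(123 deg)
= 0.7 * -0.5446
= -0.3812


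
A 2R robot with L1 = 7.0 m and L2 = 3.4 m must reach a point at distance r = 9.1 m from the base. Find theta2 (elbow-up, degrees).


cos(theta2) = (r^2 - L1^2 - L2^2) / (2*L1*L2)
cos(theta2) = (82.81 - 49.0 - 11.56) / 47.6
cos(theta2) = 0.467437
theta2 = 62.1319 degrees


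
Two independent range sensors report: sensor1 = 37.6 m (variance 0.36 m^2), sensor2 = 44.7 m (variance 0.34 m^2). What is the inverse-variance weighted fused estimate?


w1 = (1/var1) / (1/var1 + 1/var2)
   = 2.7778 / (2.7778 + 2.9412) = 0.4857
w2 = 1 - w1 = 0.5143
fused = w1*s1 + w2*s2 = 18.2629 + 22.9886
= 41.2514 m


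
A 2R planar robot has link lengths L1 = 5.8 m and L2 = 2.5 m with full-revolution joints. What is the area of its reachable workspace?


r_max = L1 + L2 = 8.3 m
r_min = |L1 - L2| = 3.3 m
Area = pi*(r_max^2 - r_min^2)
= pi*(68.89 - 10.89)
= pi * 58.0
= 182.2124 m^2


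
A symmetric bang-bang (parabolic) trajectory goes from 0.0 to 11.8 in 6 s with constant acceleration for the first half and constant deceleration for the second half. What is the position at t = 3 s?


Symmetric rest-to-rest: each phase covers (pf-p0)/2 in time T/2. 0.5*a*(T/2)^2 = (pf-p0)/2 => a = 4*(pf-p0)/T^2
a = 4*(11.8-0.0)/6^2 = 1.3111
t = 3 is in the acceleration phase (t <= T/2).
p = p0 + 0.5*a*t^2 = 0.0 + 0.5*1.3111*3^2
= 5.9


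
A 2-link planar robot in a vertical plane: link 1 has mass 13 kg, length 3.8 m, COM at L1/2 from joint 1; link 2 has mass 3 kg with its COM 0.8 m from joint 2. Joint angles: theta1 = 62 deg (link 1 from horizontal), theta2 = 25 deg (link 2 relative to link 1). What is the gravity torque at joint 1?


Horizontal distance from joint 1 to link-1 COM:
  x_c1 = (L1/2)*cos(t1) = 1.9 * 0.4695 = 0.892 m
Horizontal distance from joint 1 to link-2 COM:
  x_c2 = L1*cos(t1) + Lc2*cos(t1+t2)
       = 3.8*0.4695 + 0.8*0.0523 = 1.8259 m
tau1 = m1*g*x_c1 + m2*g*x_c2
     = 13*9.81*0.892 + 3*9.81*1.8259
     = 113.7562 + 53.7351
     = 167.4913 Nm


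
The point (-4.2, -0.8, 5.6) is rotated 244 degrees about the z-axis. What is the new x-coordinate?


Rotation about z-axis: x' = x*cos(theta) - y*sin(theta)
= -4.2 * -0.4384 - -0.8 * -0.8988
= 1.1221


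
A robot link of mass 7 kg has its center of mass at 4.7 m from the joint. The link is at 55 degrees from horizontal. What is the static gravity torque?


tau = m*g*L*cos(angle)
= 7 * 9.81 * 4.7 * cos(55 deg)
= 7 * 9.81 * 4.7 * 0.5736
= 185.1212 Nm


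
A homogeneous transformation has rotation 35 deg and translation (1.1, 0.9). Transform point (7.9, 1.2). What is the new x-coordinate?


x' = cos(theta)*px - sin(theta)*py + tx
= 0.8192*7.9 - 0.5736*1.2 + 1.1
= 6.883


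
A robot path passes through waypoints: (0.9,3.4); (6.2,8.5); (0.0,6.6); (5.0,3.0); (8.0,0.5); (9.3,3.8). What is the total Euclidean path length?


Segment lengths:
  seg1 = sqrt((5.3)^2 + (5.1)^2) = 7.3553
  seg2 = sqrt((-6.2)^2 + (-1.9)^2) = 6.4846
  seg3 = sqrt((5.0)^2 + (-3.6)^2) = 6.1612
  seg4 = sqrt((3.0)^2 + (-2.5)^2) = 3.9051
  seg5 = sqrt((1.3)^2 + (3.3)^2) = 3.5468
Total = 27.453


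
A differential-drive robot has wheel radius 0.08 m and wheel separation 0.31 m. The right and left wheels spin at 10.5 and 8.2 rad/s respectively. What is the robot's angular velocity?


vR = r*wR = 0.08*10.5 = 0.84 m/s
vL = r*wL = 0.08*8.2 = 0.656 m/s
v = (vR+vL)/2 = 0.748 m/s
omega = (vR-vL)/L = 0.5935 rad/s
angular velocity = 0.5935 rad/s


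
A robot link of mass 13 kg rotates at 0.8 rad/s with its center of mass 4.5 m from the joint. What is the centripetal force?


F = m * omega^2 * r
= 13 * 0.8^2 * 4.5
= 13 * 0.64 * 4.5
= 37.44 N


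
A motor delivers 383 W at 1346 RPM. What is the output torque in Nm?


omega = 1346 * 2*pi/60 = 140.9528 rad/s
tau = P / omega = 383 / 140.9528
= 2.7172 Nm


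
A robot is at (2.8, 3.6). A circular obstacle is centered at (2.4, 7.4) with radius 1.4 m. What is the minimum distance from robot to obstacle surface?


center_dist = sqrt((2.8-2.4)^2 + (3.6-7.4)^2)
= sqrt(0.16 + 14.44)
= 3.821
min_dist = center_dist - radius = 3.821 - 1.4 = 2.421 m


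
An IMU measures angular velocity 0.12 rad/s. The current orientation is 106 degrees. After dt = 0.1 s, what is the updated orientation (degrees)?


delta_theta = w * dt = 0.12 * 0.1 = 0.012 rad
= 0.6875 deg
theta_new = 106 + 0.6875 = 106.6875 deg


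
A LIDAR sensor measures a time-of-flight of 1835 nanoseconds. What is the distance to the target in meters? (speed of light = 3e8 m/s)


tof = 1835 ns = 1.835e-06 s
dist = c * tof / 2
= 3e8 * 1.835e-06 / 2
= 275.25 m


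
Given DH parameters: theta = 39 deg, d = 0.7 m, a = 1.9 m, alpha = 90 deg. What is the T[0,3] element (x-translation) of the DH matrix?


T[0,3] = a * cos(theta)
= 1.9 * cos(39 deg)
= 1.9 * 0.7771
= 1.4766


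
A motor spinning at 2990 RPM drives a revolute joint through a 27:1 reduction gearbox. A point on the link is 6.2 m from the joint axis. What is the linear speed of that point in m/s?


omega_motor = 2990 * 2*pi/60 = 313.1121 rad/s
omega_joint = omega_motor / 27 = 11.5967 rad/s
v = omega_joint * r = 11.5967 * 6.2
= 71.8998 m/s


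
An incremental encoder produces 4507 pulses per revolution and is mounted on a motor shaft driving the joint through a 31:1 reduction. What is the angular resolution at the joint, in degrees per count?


counts per rev = 4507
effective counts at joint = 4507 * 31 = 139717
resolution = 360 / 139717
= 0.0026 deg/count


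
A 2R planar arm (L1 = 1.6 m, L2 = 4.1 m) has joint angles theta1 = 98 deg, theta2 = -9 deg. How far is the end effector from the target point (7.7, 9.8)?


End effector via forward kinematics:
x = L1*cos(t1) + L2*cos(t1+t2) = -0.1511
y = L1*sin(t1) + L2*sin(t1+t2) = 5.6838
Distance to target:
d = sqrt((7.7 - -0.1511)^2 + (9.8 - 5.6838)^2)
= sqrt(61.6401 + 16.9431)
= 8.8647 m


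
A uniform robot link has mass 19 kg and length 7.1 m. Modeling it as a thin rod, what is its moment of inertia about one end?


I = (1/3) * m * L^2
= (1/3) * 19 * 7.1^2
= 0.333333 * 19 * 50.41
= 319.2633 kg*m^2


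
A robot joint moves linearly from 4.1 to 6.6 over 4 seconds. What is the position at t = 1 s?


s = t/T = 1/4 = 0.25
p(t) = p0 + (pf-p0)*s
= 4.1 + (6.6 - 4.1) * 0.25
= 4.725


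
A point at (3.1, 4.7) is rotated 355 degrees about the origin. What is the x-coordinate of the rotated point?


x' = x*cos(theta) - y*sin(theta)
cos(355 deg) = 0.9962, sin(355 deg) = -0.0872
x' = 3.1 * 0.9962 - 4.7 * -0.0872
= 3.0882 - -0.4096
= 3.4978


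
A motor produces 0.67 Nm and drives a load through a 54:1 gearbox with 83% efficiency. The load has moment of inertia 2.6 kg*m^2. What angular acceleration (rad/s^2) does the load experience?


tau_out = tau_motor * N * eta
= 0.67 * 54 * 0.83 = 30.0294 Nm
alpha = tau_out / I = 30.0294 / 2.6
= 11.5498 rad/s^2


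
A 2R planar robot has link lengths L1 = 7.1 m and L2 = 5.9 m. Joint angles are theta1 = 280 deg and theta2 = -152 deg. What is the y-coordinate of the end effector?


Convert angles to radians: theta1 = 4.8869, theta2 = -2.6529
y = L1*sin(theta1) + L2*sin(theta1+theta2)
y = -6.9921 + 4.6493
y = -2.3429


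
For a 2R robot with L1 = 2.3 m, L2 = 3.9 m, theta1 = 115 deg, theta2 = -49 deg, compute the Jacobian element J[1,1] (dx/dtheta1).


J[1,1] = -L1*sin(t1) - L2*sin(t1+t2)
= -2.3*sin(115) - 3.9*sin(66)
= -5.6473


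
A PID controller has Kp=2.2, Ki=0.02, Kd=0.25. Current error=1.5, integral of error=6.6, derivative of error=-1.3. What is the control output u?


u = Kp*e + Ki*int(e) + Kd*de/dt
= 2.2*1.5 + 0.02*6.6 + 0.25*(-1.3)
= 3.3 + 0.132 + -0.325
= 3.107


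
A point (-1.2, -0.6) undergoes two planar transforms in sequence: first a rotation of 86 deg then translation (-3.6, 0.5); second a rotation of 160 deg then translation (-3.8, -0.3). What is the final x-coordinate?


After transform 1:
x1 = cos(86)*-1.2 - sin(86)*-0.6 + -3.6 = -3.0852
y1 = sin(86)*-1.2 + cos(86)*-0.6 + 0.5 = -0.7389
After transform 2:
x2 = cos(160)*-3.0852 - sin(160)*-0.7389 + -3.8
= -0.6482


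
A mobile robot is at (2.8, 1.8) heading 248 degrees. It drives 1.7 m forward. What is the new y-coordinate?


y_new = y0 + d*sin(theta)
= 1.8 + 1.7*sin(248)
= 1.8 + -1.5762
= 0.2238


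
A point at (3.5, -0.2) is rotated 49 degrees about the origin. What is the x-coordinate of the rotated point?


x' = x*cos(theta) - y*sin(theta)
cos(49 deg) = 0.6561, sin(49 deg) = 0.7547
x' = 3.5 * 0.6561 - -0.2 * 0.7547
= 2.2962 - -0.1509
= 2.4471


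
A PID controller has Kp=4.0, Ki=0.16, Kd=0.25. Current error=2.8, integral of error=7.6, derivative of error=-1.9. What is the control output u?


u = Kp*e + Ki*int(e) + Kd*de/dt
= 4.0*2.8 + 0.16*7.6 + 0.25*(-1.9)
= 11.2 + 1.216 + -0.475
= 11.941


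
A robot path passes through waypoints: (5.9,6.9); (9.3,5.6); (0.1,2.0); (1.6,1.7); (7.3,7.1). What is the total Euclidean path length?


Segment lengths:
  seg1 = sqrt((3.4)^2 + (-1.3)^2) = 3.6401
  seg2 = sqrt((-9.2)^2 + (-3.6)^2) = 9.8793
  seg3 = sqrt((1.5)^2 + (-0.3)^2) = 1.5297
  seg4 = sqrt((5.7)^2 + (5.4)^2) = 7.8518
Total = 22.9008


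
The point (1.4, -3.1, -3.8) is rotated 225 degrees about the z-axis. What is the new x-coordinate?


Rotation about z-axis: x' = x*cos(theta) - y*sin(theta)
= 1.4 * -0.7071 - -3.1 * -0.7071
= -3.182


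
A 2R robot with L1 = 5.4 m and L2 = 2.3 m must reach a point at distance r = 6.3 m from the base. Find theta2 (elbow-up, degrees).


cos(theta2) = (r^2 - L1^2 - L2^2) / (2*L1*L2)
cos(theta2) = (39.69 - 29.16 - 5.29) / 24.84
cos(theta2) = 0.21095
theta2 = 77.822 degrees


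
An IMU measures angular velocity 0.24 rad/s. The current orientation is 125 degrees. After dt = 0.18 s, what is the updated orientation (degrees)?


delta_theta = w * dt = 0.24 * 0.18 = 0.0432 rad
= 2.4752 deg
theta_new = 125 + 2.4752 = 127.4752 deg


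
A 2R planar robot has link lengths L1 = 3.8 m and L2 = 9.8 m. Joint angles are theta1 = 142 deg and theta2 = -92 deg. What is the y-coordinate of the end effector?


Convert angles to radians: theta1 = 2.4784, theta2 = -1.6057
y = L1*sin(theta1) + L2*sin(theta1+theta2)
y = 2.3395 + 7.5072
y = 9.8467


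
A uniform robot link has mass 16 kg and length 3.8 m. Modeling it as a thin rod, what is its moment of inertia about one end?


I = (1/3) * m * L^2
= (1/3) * 16 * 3.8^2
= 0.333333 * 16 * 14.44
= 77.0133 kg*m^2


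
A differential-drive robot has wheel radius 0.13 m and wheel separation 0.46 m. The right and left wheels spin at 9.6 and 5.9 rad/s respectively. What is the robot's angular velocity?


vR = r*wR = 0.13*9.6 = 1.248 m/s
vL = r*wL = 0.13*5.9 = 0.767 m/s
v = (vR+vL)/2 = 1.0075 m/s
omega = (vR-vL)/L = 1.0457 rad/s
angular velocity = 1.0457 rad/s


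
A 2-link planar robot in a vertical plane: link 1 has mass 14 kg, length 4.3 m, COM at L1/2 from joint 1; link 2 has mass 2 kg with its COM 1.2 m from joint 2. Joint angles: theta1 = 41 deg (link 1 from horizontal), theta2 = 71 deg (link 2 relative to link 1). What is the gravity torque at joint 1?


Horizontal distance from joint 1 to link-1 COM:
  x_c1 = (L1/2)*cos(t1) = 2.15 * 0.7547 = 1.6226 m
Horizontal distance from joint 1 to link-2 COM:
  x_c2 = L1*cos(t1) + Lc2*cos(t1+t2)
       = 4.3*0.7547 + 1.2*-0.3746 = 2.7957 m
tau1 = m1*g*x_c1 + m2*g*x_c2
     = 14*9.81*1.6226 + 2*9.81*2.7957
     = 222.8514 + 54.8521
     = 277.7035 Nm


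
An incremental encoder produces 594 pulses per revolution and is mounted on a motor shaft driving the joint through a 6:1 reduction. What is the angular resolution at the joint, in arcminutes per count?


counts per rev = 594
effective counts at joint = 594 * 6 = 3564
resolution = 360*60 / 3564
= 6.0606 arcmin/count


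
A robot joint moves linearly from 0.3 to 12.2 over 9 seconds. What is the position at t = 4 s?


s = t/T = 4/9 = 0.4444
p(t) = p0 + (pf-p0)*s
= 0.3 + (12.2 - 0.3) * 0.4444
= 5.5889


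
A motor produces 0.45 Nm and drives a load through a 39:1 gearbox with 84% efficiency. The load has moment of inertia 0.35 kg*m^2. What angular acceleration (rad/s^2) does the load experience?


tau_out = tau_motor * N * eta
= 0.45 * 39 * 0.84 = 14.742 Nm
alpha = tau_out / I = 14.742 / 0.35
= 42.12 rad/s^2


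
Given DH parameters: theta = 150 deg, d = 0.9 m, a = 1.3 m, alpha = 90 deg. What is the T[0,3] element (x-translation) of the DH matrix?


T[0,3] = a * cos(theta)
= 1.3 * cos(150 deg)
= 1.3 * -0.866
= -1.1258


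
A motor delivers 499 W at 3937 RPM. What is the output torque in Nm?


omega = 3937 * 2*pi/60 = 412.2817 rad/s
tau = P / omega = 499 / 412.2817
= 1.2103 Nm


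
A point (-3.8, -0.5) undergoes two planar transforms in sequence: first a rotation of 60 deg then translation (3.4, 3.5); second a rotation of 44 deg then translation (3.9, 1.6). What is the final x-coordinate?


After transform 1:
x1 = cos(60)*-3.8 - sin(60)*-0.5 + 3.4 = 1.933
y1 = sin(60)*-3.8 + cos(60)*-0.5 + 3.5 = -0.0409
After transform 2:
x2 = cos(44)*1.933 - sin(44)*-0.0409 + 3.9
= 5.3189


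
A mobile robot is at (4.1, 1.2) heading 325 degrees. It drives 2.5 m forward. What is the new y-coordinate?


y_new = y0 + d*sin(theta)
= 1.2 + 2.5*sin(325)
= 1.2 + -1.4339
= -0.2339


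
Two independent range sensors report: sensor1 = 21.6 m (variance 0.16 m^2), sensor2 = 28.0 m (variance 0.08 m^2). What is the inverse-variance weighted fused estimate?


w1 = (1/var1) / (1/var1 + 1/var2)
   = 6.25 / (6.25 + 12.5) = 0.3333
w2 = 1 - w1 = 0.6667
fused = w1*s1 + w2*s2 = 7.2 + 18.6667
= 25.8667 m


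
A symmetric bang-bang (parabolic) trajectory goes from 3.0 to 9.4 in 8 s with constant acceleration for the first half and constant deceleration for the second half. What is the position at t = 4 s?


Symmetric rest-to-rest: each phase covers (pf-p0)/2 in time T/2. 0.5*a*(T/2)^2 = (pf-p0)/2 => a = 4*(pf-p0)/T^2
a = 4*(9.4-3.0)/8^2 = 0.4
t = 4 is in the acceleration phase (t <= T/2).
p = p0 + 0.5*a*t^2 = 3.0 + 0.5*0.4*4^2
= 6.2


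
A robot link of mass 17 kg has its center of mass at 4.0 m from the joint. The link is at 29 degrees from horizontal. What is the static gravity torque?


tau = m*g*L*cos(angle)
= 17 * 9.81 * 4.0 * cos(29 deg)
= 17 * 9.81 * 4.0 * 0.8746
= 583.4413 Nm


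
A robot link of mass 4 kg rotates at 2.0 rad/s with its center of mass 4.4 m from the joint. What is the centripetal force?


F = m * omega^2 * r
= 4 * 2.0^2 * 4.4
= 4 * 4.0 * 4.4
= 70.4 N


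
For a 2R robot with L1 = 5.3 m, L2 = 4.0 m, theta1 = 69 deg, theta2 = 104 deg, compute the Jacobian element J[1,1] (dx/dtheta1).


J[1,1] = -L1*sin(t1) - L2*sin(t1+t2)
= -5.3*sin(69) - 4.0*sin(173)
= -5.4355


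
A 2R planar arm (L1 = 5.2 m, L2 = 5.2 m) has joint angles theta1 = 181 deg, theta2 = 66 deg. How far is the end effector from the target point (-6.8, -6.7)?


End effector via forward kinematics:
x = L1*cos(t1) + L2*cos(t1+t2) = -7.231
y = L1*sin(t1) + L2*sin(t1+t2) = -4.8774
Distance to target:
d = sqrt((-6.8 - -7.231)^2 + (-6.7 - -4.8774)^2)
= sqrt(0.1858 + 3.322)
= 1.8729 m


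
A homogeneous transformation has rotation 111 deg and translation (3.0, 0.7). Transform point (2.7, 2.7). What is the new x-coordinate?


x' = cos(theta)*px - sin(theta)*py + tx
= -0.3584*2.7 - 0.9336*2.7 + 3.0
= -0.4883


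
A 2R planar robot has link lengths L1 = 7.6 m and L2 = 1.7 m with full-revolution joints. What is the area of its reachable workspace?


r_max = L1 + L2 = 9.3 m
r_min = |L1 - L2| = 5.9 m
Area = pi*(r_max^2 - r_min^2)
= pi*(86.49 - 34.81)
= pi * 51.68
= 162.3575 m^2


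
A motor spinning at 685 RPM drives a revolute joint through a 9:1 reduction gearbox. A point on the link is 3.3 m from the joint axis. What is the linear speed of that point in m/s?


omega_motor = 685 * 2*pi/60 = 71.733 rad/s
omega_joint = omega_motor / 9 = 7.9703 rad/s
v = omega_joint * r = 7.9703 * 3.3
= 26.3021 m/s


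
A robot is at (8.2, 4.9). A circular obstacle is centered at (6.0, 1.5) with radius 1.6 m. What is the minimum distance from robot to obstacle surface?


center_dist = sqrt((8.2-6.0)^2 + (4.9-1.5)^2)
= sqrt(4.84 + 11.56)
= 4.0497
min_dist = center_dist - radius = 4.0497 - 1.6 = 2.4497 m


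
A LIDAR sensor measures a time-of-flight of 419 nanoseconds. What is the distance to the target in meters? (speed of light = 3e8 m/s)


tof = 419 ns = 4.19e-07 s
dist = c * tof / 2
= 3e8 * 4.19e-07 / 2
= 62.85 m


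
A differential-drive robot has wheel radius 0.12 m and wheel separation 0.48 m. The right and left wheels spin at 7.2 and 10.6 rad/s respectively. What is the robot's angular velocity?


vR = r*wR = 0.12*7.2 = 0.864 m/s
vL = r*wL = 0.12*10.6 = 1.272 m/s
v = (vR+vL)/2 = 1.068 m/s
omega = (vR-vL)/L = -0.85 rad/s
angular velocity = -0.85 rad/s


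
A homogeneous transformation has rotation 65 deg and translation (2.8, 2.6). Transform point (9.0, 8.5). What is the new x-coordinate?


x' = cos(theta)*px - sin(theta)*py + tx
= 0.4226*9.0 - 0.9063*8.5 + 2.8
= -1.1001


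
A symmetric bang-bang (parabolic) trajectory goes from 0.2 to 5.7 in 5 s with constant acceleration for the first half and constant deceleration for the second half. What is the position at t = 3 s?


Symmetric rest-to-rest: each phase covers (pf-p0)/2 in time T/2. 0.5*a*(T/2)^2 = (pf-p0)/2 => a = 4*(pf-p0)/T^2
a = 4*(5.7-0.2)/5^2 = 0.88
t = 3 is in the deceleration phase (t > T/2).
p = pf - 0.5*a*(T-t)^2 = 5.7 - 0.5*0.88*2^2
= 3.94


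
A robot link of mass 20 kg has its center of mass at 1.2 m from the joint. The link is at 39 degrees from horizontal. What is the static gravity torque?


tau = m*g*L*cos(angle)
= 20 * 9.81 * 1.2 * cos(39 deg)
= 20 * 9.81 * 1.2 * 0.7771
= 182.9712 Nm


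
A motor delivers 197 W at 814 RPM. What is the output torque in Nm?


omega = 814 * 2*pi/60 = 85.2419 rad/s
tau = P / omega = 197 / 85.2419
= 2.3111 Nm


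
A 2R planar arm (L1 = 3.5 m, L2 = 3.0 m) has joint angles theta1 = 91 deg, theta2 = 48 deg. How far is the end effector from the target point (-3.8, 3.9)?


End effector via forward kinematics:
x = L1*cos(t1) + L2*cos(t1+t2) = -2.3252
y = L1*sin(t1) + L2*sin(t1+t2) = 5.4676
Distance to target:
d = sqrt((-3.8 - -2.3252)^2 + (3.9 - 5.4676)^2)
= sqrt(2.175 + 2.4575)
= 2.1523 m


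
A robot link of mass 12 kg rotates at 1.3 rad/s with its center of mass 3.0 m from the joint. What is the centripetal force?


F = m * omega^2 * r
= 12 * 1.3^2 * 3.0
= 12 * 1.69 * 3.0
= 60.84 N


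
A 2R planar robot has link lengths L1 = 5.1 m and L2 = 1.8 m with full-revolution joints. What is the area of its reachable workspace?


r_max = L1 + L2 = 6.9 m
r_min = |L1 - L2| = 3.3 m
Area = pi*(r_max^2 - r_min^2)
= pi*(47.61 - 10.89)
= pi * 36.72
= 115.3593 m^2


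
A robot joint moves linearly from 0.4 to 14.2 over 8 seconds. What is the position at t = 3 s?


s = t/T = 3/8 = 0.375
p(t) = p0 + (pf-p0)*s
= 0.4 + (14.2 - 0.4) * 0.375
= 5.575


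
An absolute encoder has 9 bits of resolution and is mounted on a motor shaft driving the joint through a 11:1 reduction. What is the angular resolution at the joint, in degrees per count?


counts = 2^9 = 512
effective counts at joint = 512 * 11 = 5632
resolution = 360 / 5632
= 0.0639 deg/count


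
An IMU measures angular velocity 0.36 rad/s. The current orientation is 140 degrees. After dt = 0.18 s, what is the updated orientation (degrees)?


delta_theta = w * dt = 0.36 * 0.18 = 0.0648 rad
= 3.7128 deg
theta_new = 140 + 3.7128 = 143.7128 deg


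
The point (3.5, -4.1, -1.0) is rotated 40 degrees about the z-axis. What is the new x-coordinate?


Rotation about z-axis: x' = x*cos(theta) - y*sin(theta)
= 3.5 * 0.766 - -4.1 * 0.6428
= 5.3166


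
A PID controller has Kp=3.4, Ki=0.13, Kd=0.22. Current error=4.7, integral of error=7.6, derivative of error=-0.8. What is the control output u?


u = Kp*e + Ki*int(e) + Kd*de/dt
= 3.4*4.7 + 0.13*7.6 + 0.22*(-0.8)
= 15.98 + 0.988 + -0.176
= 16.792


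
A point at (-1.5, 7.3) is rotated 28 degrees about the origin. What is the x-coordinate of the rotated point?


x' = x*cos(theta) - y*sin(theta)
cos(28 deg) = 0.8829, sin(28 deg) = 0.4695
x' = -1.5 * 0.8829 - 7.3 * 0.4695
= -1.3244 - 3.4271
= -4.7516


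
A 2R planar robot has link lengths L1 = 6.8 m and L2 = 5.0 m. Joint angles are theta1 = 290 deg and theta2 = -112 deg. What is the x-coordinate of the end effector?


Convert angles to radians: theta1 = 5.0615, theta2 = -1.9548
x = L1*cos(theta1) + L2*cos(theta1+theta2)
x = 2.3257 + -4.997
x = -2.6712


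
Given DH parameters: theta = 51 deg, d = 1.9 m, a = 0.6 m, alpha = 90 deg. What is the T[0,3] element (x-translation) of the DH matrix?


T[0,3] = a * cos(theta)
= 0.6 * cos(51 deg)
= 0.6 * 0.6293
= 0.3776


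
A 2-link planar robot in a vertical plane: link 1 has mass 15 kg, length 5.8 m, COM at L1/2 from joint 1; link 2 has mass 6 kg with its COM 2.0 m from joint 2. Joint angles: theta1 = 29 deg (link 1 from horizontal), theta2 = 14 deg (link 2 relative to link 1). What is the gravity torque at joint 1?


Horizontal distance from joint 1 to link-1 COM:
  x_c1 = (L1/2)*cos(t1) = 2.9 * 0.8746 = 2.5364 m
Horizontal distance from joint 1 to link-2 COM:
  x_c2 = L1*cos(t1) + Lc2*cos(t1+t2)
       = 5.8*0.8746 + 2.0*0.7314 = 6.5355 m
tau1 = m1*g*x_c1 + m2*g*x_c2
     = 15*9.81*2.5364 + 6*9.81*6.5355
     = 373.2308 + 384.6796
     = 757.9105 Nm


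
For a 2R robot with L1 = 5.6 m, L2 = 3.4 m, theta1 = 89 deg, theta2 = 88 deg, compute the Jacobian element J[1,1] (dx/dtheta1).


J[1,1] = -L1*sin(t1) - L2*sin(t1+t2)
= -5.6*sin(89) - 3.4*sin(177)
= -5.7771


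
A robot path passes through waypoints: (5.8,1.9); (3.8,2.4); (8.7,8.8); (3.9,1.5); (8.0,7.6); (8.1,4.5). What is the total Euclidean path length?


Segment lengths:
  seg1 = sqrt((-2.0)^2 + (0.5)^2) = 2.0616
  seg2 = sqrt((4.9)^2 + (6.4)^2) = 8.0604
  seg3 = sqrt((-4.8)^2 + (-7.3)^2) = 8.7367
  seg4 = sqrt((4.1)^2 + (6.1)^2) = 7.3498
  seg5 = sqrt((0.1)^2 + (-3.1)^2) = 3.1016
Total = 29.3101


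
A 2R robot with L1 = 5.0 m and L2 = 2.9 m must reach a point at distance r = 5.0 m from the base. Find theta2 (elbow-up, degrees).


cos(theta2) = (r^2 - L1^2 - L2^2) / (2*L1*L2)
cos(theta2) = (25.0 - 25.0 - 8.41) / 29.0
cos(theta2) = -0.29
theta2 = 106.858 degrees


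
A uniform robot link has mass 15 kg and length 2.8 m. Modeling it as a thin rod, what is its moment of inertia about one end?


I = (1/3) * m * L^2
= (1/3) * 15 * 2.8^2
= 0.333333 * 15 * 7.84
= 39.2 kg*m^2


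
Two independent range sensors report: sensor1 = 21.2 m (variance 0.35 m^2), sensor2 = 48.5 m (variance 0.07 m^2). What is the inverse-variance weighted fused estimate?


w1 = (1/var1) / (1/var1 + 1/var2)
   = 2.8571 / (2.8571 + 14.2857) = 0.1667
w2 = 1 - w1 = 0.8333
fused = w1*s1 + w2*s2 = 3.5333 + 40.4167
= 43.95 m


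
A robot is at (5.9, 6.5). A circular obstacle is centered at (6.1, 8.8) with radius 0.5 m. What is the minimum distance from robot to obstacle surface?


center_dist = sqrt((5.9-6.1)^2 + (6.5-8.8)^2)
= sqrt(0.04 + 5.29)
= 2.3087
min_dist = center_dist - radius = 2.3087 - 0.5 = 1.8087 m


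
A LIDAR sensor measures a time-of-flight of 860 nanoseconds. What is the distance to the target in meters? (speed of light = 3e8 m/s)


tof = 860 ns = 8.6e-07 s
dist = c * tof / 2
= 3e8 * 8.6e-07 / 2
= 129.0 m


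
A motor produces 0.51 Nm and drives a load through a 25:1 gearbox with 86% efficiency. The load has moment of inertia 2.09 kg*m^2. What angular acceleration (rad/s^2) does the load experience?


tau_out = tau_motor * N * eta
= 0.51 * 25 * 0.86 = 10.965 Nm
alpha = tau_out / I = 10.965 / 2.09
= 5.2464 rad/s^2


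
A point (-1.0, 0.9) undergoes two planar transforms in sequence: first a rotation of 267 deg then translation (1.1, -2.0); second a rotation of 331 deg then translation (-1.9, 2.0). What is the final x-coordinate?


After transform 1:
x1 = cos(267)*-1.0 - sin(267)*0.9 + 1.1 = 2.0511
y1 = sin(267)*-1.0 + cos(267)*0.9 + -2.0 = -1.0485
After transform 2:
x2 = cos(331)*2.0511 - sin(331)*-1.0485 + -1.9
= -0.6144


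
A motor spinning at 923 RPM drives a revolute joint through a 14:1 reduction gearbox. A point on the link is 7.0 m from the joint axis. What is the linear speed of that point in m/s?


omega_motor = 923 * 2*pi/60 = 96.6563 rad/s
omega_joint = omega_motor / 14 = 6.904 rad/s
v = omega_joint * r = 6.904 * 7.0
= 48.3282 m/s


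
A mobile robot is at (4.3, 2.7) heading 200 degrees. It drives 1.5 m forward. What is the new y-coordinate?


y_new = y0 + d*sin(theta)
= 2.7 + 1.5*sin(200)
= 2.7 + -0.513
= 2.187


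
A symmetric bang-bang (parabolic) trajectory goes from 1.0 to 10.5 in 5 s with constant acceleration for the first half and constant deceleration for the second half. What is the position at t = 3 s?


Symmetric rest-to-rest: each phase covers (pf-p0)/2 in time T/2. 0.5*a*(T/2)^2 = (pf-p0)/2 => a = 4*(pf-p0)/T^2
a = 4*(10.5-1.0)/5^2 = 1.52
t = 3 is in the deceleration phase (t > T/2).
p = pf - 0.5*a*(T-t)^2 = 10.5 - 0.5*1.52*2^2
= 7.46


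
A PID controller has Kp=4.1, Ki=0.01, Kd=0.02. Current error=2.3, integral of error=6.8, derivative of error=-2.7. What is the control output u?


u = Kp*e + Ki*int(e) + Kd*de/dt
= 4.1*2.3 + 0.01*6.8 + 0.02*(-2.7)
= 9.43 + 0.068 + -0.054
= 9.444


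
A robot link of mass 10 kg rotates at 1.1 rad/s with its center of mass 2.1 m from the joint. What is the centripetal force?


F = m * omega^2 * r
= 10 * 1.1^2 * 2.1
= 10 * 1.21 * 2.1
= 25.41 N


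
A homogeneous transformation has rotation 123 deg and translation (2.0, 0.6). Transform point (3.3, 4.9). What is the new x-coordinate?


x' = cos(theta)*px - sin(theta)*py + tx
= -0.5446*3.3 - 0.8387*4.9 + 2.0
= -3.9068


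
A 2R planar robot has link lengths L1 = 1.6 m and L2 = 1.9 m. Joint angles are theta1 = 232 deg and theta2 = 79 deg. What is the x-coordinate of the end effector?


Convert angles to radians: theta1 = 4.0492, theta2 = 1.3788
x = L1*cos(theta1) + L2*cos(theta1+theta2)
x = -0.9851 + 1.2465
x = 0.2615


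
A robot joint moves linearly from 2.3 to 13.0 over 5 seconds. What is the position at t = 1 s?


s = t/T = 1/5 = 0.2
p(t) = p0 + (pf-p0)*s
= 2.3 + (13.0 - 2.3) * 0.2
= 4.44


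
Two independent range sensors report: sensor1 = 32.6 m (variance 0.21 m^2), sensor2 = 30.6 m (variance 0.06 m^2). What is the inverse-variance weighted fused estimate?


w1 = (1/var1) / (1/var1 + 1/var2)
   = 4.7619 / (4.7619 + 16.6667) = 0.2222
w2 = 1 - w1 = 0.7778
fused = w1*s1 + w2*s2 = 7.2444 + 23.8
= 31.0444 m


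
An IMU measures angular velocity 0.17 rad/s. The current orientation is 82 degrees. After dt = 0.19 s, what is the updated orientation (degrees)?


delta_theta = w * dt = 0.17 * 0.19 = 0.0323 rad
= 1.8507 deg
theta_new = 82 + 1.8507 = 83.8507 deg


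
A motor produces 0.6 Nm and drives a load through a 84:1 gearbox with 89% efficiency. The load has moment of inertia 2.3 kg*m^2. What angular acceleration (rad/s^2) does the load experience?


tau_out = tau_motor * N * eta
= 0.6 * 84 * 0.89 = 44.856 Nm
alpha = tau_out / I = 44.856 / 2.3
= 19.5026 rad/s^2


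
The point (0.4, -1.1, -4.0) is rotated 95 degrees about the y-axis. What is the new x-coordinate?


Rotation about y-axis: x' = x*cos(theta) + z*sin(theta)
= 0.4 * -0.0872 + -4.0 * 0.9962
= -4.0196


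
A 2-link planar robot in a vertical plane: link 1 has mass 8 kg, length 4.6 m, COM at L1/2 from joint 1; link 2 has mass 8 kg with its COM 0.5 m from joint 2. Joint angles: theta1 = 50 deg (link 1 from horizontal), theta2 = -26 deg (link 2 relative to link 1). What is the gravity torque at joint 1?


Horizontal distance from joint 1 to link-1 COM:
  x_c1 = (L1/2)*cos(t1) = 2.3 * 0.6428 = 1.4784 m
Horizontal distance from joint 1 to link-2 COM:
  x_c2 = L1*cos(t1) + Lc2*cos(t1+t2)
       = 4.6*0.6428 + 0.5*0.9135 = 3.4136 m
tau1 = m1*g*x_c1 + m2*g*x_c2
     = 8*9.81*1.4784 + 8*9.81*3.4136
     = 116.0257 + 267.899
     = 383.9247 Nm


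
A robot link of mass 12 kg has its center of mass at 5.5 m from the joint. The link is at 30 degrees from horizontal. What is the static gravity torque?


tau = m*g*L*cos(angle)
= 12 * 9.81 * 5.5 * cos(30 deg)
= 12 * 9.81 * 5.5 * 0.866
= 560.7168 Nm


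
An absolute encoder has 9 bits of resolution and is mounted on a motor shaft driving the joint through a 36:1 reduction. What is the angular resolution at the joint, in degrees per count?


counts = 2^9 = 512
effective counts at joint = 512 * 36 = 18432
resolution = 360 / 18432
= 0.0195 deg/count


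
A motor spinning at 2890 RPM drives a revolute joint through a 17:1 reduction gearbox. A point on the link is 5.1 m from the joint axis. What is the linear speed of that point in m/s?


omega_motor = 2890 * 2*pi/60 = 302.6401 rad/s
omega_joint = omega_motor / 17 = 17.8024 rad/s
v = omega_joint * r = 17.8024 * 5.1
= 90.792 m/s


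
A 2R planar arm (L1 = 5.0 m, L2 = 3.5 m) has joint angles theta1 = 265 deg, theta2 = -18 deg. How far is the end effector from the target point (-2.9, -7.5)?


End effector via forward kinematics:
x = L1*cos(t1) + L2*cos(t1+t2) = -1.8033
y = L1*sin(t1) + L2*sin(t1+t2) = -8.2027
Distance to target:
d = sqrt((-2.9 - -1.8033)^2 + (-7.5 - -8.2027)^2)
= sqrt(1.2027 + 0.4938)
= 1.3025 m


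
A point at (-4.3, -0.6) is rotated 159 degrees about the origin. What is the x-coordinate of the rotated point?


x' = x*cos(theta) - y*sin(theta)
cos(159 deg) = -0.9336, sin(159 deg) = 0.3584
x' = -4.3 * -0.9336 - -0.6 * 0.3584
= 4.0144 - -0.215
= 4.2294


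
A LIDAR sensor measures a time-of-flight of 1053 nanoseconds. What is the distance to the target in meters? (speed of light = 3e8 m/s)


tof = 1053 ns = 1.053e-06 s
dist = c * tof / 2
= 3e8 * 1.053e-06 / 2
= 157.95 m


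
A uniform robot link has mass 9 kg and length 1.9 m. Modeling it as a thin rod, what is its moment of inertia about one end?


I = (1/3) * m * L^2
= (1/3) * 9 * 1.9^2
= 0.333333 * 9 * 3.61
= 10.83 kg*m^2


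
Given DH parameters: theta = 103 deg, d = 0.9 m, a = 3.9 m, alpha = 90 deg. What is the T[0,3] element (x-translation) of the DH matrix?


T[0,3] = a * cos(theta)
= 3.9 * cos(103 deg)
= 3.9 * -0.225
= -0.8773


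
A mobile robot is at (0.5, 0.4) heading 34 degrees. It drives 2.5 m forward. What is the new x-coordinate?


x_new = x0 + d*cos(theta)
= 0.5 + 2.5*cos(34)
= 0.5 + 2.0726
= 2.5726


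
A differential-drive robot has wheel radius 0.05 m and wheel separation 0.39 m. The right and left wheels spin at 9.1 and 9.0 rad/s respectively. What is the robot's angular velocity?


vR = r*wR = 0.05*9.1 = 0.455 m/s
vL = r*wL = 0.05*9.0 = 0.45 m/s
v = (vR+vL)/2 = 0.4525 m/s
omega = (vR-vL)/L = 0.0128 rad/s
angular velocity = 0.0128 rad/s


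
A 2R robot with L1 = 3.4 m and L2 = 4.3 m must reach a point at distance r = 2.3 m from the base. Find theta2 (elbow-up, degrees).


cos(theta2) = (r^2 - L1^2 - L2^2) / (2*L1*L2)
cos(theta2) = (5.29 - 11.56 - 18.49) / 29.24
cos(theta2) = -0.846785
theta2 = 147.8637 degrees


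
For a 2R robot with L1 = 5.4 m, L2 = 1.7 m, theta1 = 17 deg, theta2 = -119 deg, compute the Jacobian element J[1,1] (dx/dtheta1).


J[1,1] = -L1*sin(t1) - L2*sin(t1+t2)
= -5.4*sin(17) - 1.7*sin(-102)
= 0.084


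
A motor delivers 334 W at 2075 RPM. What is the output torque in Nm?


omega = 2075 * 2*pi/60 = 217.2935 rad/s
tau = P / omega = 334 / 217.2935
= 1.5371 Nm


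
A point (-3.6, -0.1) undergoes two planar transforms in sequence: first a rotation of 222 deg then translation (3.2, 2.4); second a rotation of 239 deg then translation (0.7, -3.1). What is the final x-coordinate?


After transform 1:
x1 = cos(222)*-3.6 - sin(222)*-0.1 + 3.2 = 5.8084
y1 = sin(222)*-3.6 + cos(222)*-0.1 + 2.4 = 4.8832
After transform 2:
x2 = cos(239)*5.8084 - sin(239)*4.8832 + 0.7
= 1.8942


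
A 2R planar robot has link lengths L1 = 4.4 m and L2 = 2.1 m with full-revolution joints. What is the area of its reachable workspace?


r_max = L1 + L2 = 6.5 m
r_min = |L1 - L2| = 2.3 m
Area = pi*(r_max^2 - r_min^2)
= pi*(42.25 - 5.29)
= pi * 36.96
= 116.1133 m^2


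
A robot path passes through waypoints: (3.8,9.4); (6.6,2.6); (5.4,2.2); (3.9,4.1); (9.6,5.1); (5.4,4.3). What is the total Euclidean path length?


Segment lengths:
  seg1 = sqrt((2.8)^2 + (-6.8)^2) = 7.3539
  seg2 = sqrt((-1.2)^2 + (-0.4)^2) = 1.2649
  seg3 = sqrt((-1.5)^2 + (1.9)^2) = 2.4207
  seg4 = sqrt((5.7)^2 + (1.0)^2) = 5.7871
  seg5 = sqrt((-4.2)^2 + (-0.8)^2) = 4.2755
Total = 21.1021


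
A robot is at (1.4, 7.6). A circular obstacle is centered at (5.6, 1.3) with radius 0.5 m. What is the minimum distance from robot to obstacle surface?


center_dist = sqrt((1.4-5.6)^2 + (7.6-1.3)^2)
= sqrt(17.64 + 39.69)
= 7.5717
min_dist = center_dist - radius = 7.5717 - 0.5 = 7.0717 m


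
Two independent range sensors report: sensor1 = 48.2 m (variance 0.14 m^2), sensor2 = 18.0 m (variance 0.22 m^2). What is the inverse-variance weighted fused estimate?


w1 = (1/var1) / (1/var1 + 1/var2)
   = 7.1429 / (7.1429 + 4.5455) = 0.6111
w2 = 1 - w1 = 0.3889
fused = w1*s1 + w2*s2 = 29.4556 + 7.0
= 36.4556 m


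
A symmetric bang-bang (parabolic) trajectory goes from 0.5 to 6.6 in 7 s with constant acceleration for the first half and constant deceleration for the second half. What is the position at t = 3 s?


Symmetric rest-to-rest: each phase covers (pf-p0)/2 in time T/2. 0.5*a*(T/2)^2 = (pf-p0)/2 => a = 4*(pf-p0)/T^2
a = 4*(6.6-0.5)/7^2 = 0.498
t = 3 is in the acceleration phase (t <= T/2).
p = p0 + 0.5*a*t^2 = 0.5 + 0.5*0.498*3^2
= 2.7408


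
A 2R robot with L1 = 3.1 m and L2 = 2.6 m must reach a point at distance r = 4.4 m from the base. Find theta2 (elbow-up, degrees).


cos(theta2) = (r^2 - L1^2 - L2^2) / (2*L1*L2)
cos(theta2) = (19.36 - 9.61 - 6.76) / 16.12
cos(theta2) = 0.185484
theta2 = 79.3107 degrees


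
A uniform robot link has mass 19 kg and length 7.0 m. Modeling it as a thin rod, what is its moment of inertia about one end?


I = (1/3) * m * L^2
= (1/3) * 19 * 7.0^2
= 0.333333 * 19 * 49.0
= 310.3333 kg*m^2


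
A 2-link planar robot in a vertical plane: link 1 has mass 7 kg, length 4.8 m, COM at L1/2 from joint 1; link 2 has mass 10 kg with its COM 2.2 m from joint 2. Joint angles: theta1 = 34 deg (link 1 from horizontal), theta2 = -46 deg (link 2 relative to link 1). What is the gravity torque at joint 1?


Horizontal distance from joint 1 to link-1 COM:
  x_c1 = (L1/2)*cos(t1) = 2.4 * 0.829 = 1.9897 m
Horizontal distance from joint 1 to link-2 COM:
  x_c2 = L1*cos(t1) + Lc2*cos(t1+t2)
       = 4.8*0.829 + 2.2*0.9781 = 6.1313 m
tau1 = m1*g*x_c1 + m2*g*x_c2
     = 7*9.81*1.9897 + 10*9.81*6.1313
     = 136.632 + 601.481
     = 738.1131 Nm


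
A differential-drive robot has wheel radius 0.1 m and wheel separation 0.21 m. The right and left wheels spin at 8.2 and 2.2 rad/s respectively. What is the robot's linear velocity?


vR = r*wR = 0.1*8.2 = 0.82 m/s
vL = r*wL = 0.1*2.2 = 0.22 m/s
v = (vR+vL)/2 = 0.52 m/s
omega = (vR-vL)/L = 2.8571 rad/s
linear velocity = 0.52 m/s


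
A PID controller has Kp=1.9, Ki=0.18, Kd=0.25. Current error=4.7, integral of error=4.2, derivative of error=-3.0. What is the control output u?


u = Kp*e + Ki*int(e) + Kd*de/dt
= 1.9*4.7 + 0.18*4.2 + 0.25*(-3.0)
= 8.93 + 0.756 + -0.75
= 8.936


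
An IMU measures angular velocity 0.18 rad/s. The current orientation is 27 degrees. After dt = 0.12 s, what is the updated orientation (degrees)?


delta_theta = w * dt = 0.18 * 0.12 = 0.0216 rad
= 1.2376 deg
theta_new = 27 + 1.2376 = 28.2376 deg


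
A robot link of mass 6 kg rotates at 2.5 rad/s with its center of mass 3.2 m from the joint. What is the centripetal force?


F = m * omega^2 * r
= 6 * 2.5^2 * 3.2
= 6 * 6.25 * 3.2
= 120.0 N


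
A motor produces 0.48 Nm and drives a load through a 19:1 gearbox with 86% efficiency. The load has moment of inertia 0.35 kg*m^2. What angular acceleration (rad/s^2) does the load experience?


tau_out = tau_motor * N * eta
= 0.48 * 19 * 0.86 = 7.8432 Nm
alpha = tau_out / I = 7.8432 / 0.35
= 22.4091 rad/s^2


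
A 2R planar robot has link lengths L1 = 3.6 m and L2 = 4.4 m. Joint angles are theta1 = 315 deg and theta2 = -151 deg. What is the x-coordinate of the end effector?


Convert angles to radians: theta1 = 5.4978, theta2 = -2.6354
x = L1*cos(theta1) + L2*cos(theta1+theta2)
x = 2.5456 + -4.2296
x = -1.684


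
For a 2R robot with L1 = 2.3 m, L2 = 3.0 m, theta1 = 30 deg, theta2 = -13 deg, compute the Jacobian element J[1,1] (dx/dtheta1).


J[1,1] = -L1*sin(t1) - L2*sin(t1+t2)
= -2.3*sin(30) - 3.0*sin(17)
= -2.0271


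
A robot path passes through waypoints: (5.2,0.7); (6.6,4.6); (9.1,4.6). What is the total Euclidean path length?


Segment lengths:
  seg1 = sqrt((1.4)^2 + (3.9)^2) = 4.1437
  seg2 = sqrt((2.5)^2 + (0.0)^2) = 2.5
Total = 6.6437


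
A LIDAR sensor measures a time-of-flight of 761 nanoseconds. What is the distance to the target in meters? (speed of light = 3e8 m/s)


tof = 761 ns = 7.61e-07 s
dist = c * tof / 2
= 3e8 * 7.61e-07 / 2
= 114.15 m
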